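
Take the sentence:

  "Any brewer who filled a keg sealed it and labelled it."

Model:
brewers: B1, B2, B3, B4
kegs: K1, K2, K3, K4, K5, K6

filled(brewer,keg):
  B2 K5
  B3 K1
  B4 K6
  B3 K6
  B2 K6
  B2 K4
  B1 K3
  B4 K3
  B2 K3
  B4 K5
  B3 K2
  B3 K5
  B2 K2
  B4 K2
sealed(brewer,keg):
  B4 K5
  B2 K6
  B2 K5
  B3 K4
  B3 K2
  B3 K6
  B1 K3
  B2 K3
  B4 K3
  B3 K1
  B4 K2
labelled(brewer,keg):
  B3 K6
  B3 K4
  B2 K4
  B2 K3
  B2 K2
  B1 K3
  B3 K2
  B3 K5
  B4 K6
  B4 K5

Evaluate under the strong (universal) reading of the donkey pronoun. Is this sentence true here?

False

"it" takes "a keg" as antecedent — a donkey pronoun bound across the clause boundary.
Strong reading: for every (b,k) with filled(b,k), sealed(b,k) ∧ labelled(b,k).
Restrictor pairs: (B1,K3) ✓  (B2,K2) ✗  (B2,K3) ✓  (B2,K4) ✗  (B2,K5) ✗  (B2,K6) ✗  (B3,K1) ✗  (B3,K2) ✓  (B3,K5) ✗  (B3,K6) ✓  (B4,K2) ✗  (B4,K3) ✗  (B4,K5) ✓  (B4,K6) ✗
Counterexample: (B2,K2) is in filled but fails the scope.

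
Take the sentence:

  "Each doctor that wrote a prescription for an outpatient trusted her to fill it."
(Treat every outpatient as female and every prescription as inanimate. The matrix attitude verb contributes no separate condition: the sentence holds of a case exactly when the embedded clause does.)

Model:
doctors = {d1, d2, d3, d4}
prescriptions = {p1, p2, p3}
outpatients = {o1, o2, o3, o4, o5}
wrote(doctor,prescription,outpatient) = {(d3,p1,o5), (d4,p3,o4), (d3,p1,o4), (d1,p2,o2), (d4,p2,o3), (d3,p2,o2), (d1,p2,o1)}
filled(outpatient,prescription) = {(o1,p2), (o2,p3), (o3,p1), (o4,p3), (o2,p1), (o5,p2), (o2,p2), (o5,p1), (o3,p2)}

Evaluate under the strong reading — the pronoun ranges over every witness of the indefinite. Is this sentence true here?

False

"her" takes "an outpatient" as antecedent and "it" takes "a prescription"; both are donkey pronouns co-varying with the restrictor.
Strong reading: for every (d,p,o) with wrote(d,p,o), filled(o,p).
Restrictor triples: (d1,p2,o1)→filled(o1,p2) ✓  (d1,p2,o2)→filled(o2,p2) ✓  (d3,p1,o4)→filled(o4,p1) ✗  (d3,p1,o5)→filled(o5,p1) ✓  (d3,p2,o2)→filled(o2,p2) ✓  (d4,p2,o3)→filled(o3,p2) ✓  (d4,p3,o4)→filled(o4,p3) ✓
Counterexample: (d3,p1,o4) — filled(o4,p1) does not hold.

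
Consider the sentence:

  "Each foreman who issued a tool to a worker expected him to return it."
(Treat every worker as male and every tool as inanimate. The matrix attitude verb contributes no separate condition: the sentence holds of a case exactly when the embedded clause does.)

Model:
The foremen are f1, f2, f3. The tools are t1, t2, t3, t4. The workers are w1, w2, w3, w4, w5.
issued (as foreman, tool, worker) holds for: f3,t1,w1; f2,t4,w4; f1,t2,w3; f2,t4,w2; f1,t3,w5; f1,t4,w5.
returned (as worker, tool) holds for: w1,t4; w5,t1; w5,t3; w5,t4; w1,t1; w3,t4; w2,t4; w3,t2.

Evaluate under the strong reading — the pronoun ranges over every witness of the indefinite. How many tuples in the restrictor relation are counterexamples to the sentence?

"him" takes "a worker" as antecedent and "it" takes "a tool"; both are donkey pronouns co-varying with the restrictor.
Strong reading: for every (f,t,w) with issued(f,t,w), returned(w,t).
Restrictor triples: (f1,t2,w3)→returned(w3,t2) ✓  (f1,t3,w5)→returned(w5,t3) ✓  (f1,t4,w5)→returned(w5,t4) ✓  (f2,t4,w2)→returned(w2,t4) ✓  (f2,t4,w4)→returned(w4,t4) ✗  (f3,t1,w1)→returned(w1,t1) ✓
Counterexamples (restrictor triples failing the scope): 1.

1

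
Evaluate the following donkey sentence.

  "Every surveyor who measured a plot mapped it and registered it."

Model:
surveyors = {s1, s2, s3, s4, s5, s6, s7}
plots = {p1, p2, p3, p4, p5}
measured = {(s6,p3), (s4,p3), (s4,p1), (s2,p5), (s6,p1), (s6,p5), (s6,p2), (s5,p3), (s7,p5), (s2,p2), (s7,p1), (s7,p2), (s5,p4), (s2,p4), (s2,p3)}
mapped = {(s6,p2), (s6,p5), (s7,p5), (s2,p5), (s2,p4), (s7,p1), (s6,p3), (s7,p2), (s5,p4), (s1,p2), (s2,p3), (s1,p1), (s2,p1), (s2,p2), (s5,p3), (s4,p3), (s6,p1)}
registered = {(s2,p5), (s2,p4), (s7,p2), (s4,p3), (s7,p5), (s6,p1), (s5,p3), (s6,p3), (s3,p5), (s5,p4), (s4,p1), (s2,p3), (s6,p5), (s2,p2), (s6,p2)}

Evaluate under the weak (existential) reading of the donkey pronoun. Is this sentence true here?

True

"it" takes "a plot" as antecedent — a donkey pronoun bound across the clause boundary.
Weak reading: every surveyor s with some measured-plot has at least one measured-plot p such that mapped(s,p) ∧ registered(s,p).
Per surveyor: s2:✓  s4:✓  s5:✓  s6:✓  s7:✓
Every surveyor in the restrictor has a witness.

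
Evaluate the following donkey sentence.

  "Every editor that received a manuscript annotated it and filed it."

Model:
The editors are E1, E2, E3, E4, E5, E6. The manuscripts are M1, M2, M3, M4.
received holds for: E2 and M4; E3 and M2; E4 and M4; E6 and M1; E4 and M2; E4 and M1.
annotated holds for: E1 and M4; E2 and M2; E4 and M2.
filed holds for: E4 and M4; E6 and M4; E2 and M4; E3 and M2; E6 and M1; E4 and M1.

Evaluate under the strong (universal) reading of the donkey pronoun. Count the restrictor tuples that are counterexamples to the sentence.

"it" takes "a manuscript" as antecedent — a donkey pronoun bound across the clause boundary.
Strong reading: for every (e,m) with received(e,m), annotated(e,m) ∧ filed(e,m).
Restrictor pairs: (E2,M4) ✗  (E3,M2) ✗  (E4,M1) ✗  (E4,M2) ✗  (E4,M4) ✗  (E6,M1) ✗
Counterexamples (restrictor pairs failing the scope): 6.

6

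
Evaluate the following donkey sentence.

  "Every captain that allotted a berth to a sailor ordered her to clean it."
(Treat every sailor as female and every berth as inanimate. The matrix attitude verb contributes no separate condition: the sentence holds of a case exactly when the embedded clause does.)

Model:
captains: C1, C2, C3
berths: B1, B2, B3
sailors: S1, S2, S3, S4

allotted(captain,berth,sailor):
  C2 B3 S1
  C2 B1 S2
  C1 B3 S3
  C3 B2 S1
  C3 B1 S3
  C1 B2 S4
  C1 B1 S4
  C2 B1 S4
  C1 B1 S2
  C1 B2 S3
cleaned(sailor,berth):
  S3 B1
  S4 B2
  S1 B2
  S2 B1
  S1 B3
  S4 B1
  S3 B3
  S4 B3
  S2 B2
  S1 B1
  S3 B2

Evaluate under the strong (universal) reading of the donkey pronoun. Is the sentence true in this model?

"her" takes "a sailor" as antecedent and "it" takes "a berth"; both are donkey pronouns co-varying with the restrictor.
Strong reading: for every (c,b,s) with allotted(c,b,s), cleaned(s,b).
Restrictor triples: (C1,B1,S2)→cleaned(S2,B1) ✓  (C1,B1,S4)→cleaned(S4,B1) ✓  (C1,B2,S3)→cleaned(S3,B2) ✓  (C1,B2,S4)→cleaned(S4,B2) ✓  (C1,B3,S3)→cleaned(S3,B3) ✓  (C2,B1,S2)→cleaned(S2,B1) ✓  (C2,B1,S4)→cleaned(S4,B1) ✓  (C2,B3,S1)→cleaned(S1,B3) ✓  (C3,B1,S3)→cleaned(S3,B1) ✓  (C3,B2,S1)→cleaned(S1,B2) ✓
Every restrictor triple satisfies the scope.

True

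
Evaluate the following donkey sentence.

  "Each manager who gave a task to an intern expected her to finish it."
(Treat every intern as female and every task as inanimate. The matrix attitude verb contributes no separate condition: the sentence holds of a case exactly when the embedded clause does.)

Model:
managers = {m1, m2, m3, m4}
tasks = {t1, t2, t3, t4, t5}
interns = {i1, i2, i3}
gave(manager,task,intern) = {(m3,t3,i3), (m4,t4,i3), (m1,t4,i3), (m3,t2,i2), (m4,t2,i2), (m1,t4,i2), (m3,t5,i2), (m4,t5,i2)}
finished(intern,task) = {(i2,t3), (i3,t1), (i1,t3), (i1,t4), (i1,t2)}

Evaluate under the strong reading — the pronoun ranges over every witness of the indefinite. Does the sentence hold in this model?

False

"her" takes "an intern" as antecedent and "it" takes "a task"; both are donkey pronouns co-varying with the restrictor.
Strong reading: for every (m,t,i) with gave(m,t,i), finished(i,t).
Restrictor triples: (m1,t4,i2)→finished(i2,t4) ✗  (m1,t4,i3)→finished(i3,t4) ✗  (m3,t2,i2)→finished(i2,t2) ✗  (m3,t3,i3)→finished(i3,t3) ✗  (m3,t5,i2)→finished(i2,t5) ✗  (m4,t2,i2)→finished(i2,t2) ✗  (m4,t4,i3)→finished(i3,t4) ✗  (m4,t5,i2)→finished(i2,t5) ✗
Counterexample: (m1,t4,i2) — finished(i2,t4) does not hold.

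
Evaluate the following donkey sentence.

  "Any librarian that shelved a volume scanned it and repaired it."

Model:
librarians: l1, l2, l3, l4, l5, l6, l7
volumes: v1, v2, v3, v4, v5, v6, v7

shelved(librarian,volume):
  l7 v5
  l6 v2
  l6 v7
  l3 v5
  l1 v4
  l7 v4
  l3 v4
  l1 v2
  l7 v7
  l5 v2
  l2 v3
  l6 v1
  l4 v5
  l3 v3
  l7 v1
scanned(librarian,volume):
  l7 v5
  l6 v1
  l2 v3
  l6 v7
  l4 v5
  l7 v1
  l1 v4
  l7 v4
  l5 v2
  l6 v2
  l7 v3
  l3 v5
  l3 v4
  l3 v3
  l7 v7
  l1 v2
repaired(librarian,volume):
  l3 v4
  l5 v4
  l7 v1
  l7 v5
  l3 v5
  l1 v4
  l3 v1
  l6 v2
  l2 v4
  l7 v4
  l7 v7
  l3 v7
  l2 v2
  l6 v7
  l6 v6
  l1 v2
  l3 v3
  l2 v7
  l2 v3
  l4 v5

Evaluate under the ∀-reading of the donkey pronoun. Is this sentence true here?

"it" takes "a volume" as antecedent — a donkey pronoun bound across the clause boundary.
Strong reading: for every (l,v) with shelved(l,v), scanned(l,v) ∧ repaired(l,v).
Restrictor pairs: (l1,v2) ✓  (l1,v4) ✓  (l2,v3) ✓  (l3,v3) ✓  (l3,v4) ✓  (l3,v5) ✓  (l4,v5) ✓  (l5,v2) ✗  (l6,v1) ✗  (l6,v2) ✓  (l6,v7) ✓  (l7,v1) ✓  (l7,v4) ✓  (l7,v5) ✓  (l7,v7) ✓
Counterexample: (l5,v2) is in shelved but fails the scope.

False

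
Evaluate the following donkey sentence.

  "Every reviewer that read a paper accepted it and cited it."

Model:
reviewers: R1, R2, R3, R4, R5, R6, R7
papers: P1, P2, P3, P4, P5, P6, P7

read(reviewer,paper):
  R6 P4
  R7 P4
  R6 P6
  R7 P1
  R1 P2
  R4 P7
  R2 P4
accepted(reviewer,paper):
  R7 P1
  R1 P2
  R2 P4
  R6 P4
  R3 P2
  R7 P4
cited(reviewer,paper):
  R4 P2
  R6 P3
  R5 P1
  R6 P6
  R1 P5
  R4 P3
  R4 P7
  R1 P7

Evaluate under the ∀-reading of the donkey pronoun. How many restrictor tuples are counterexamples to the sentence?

7

"it" takes "a paper" as antecedent — a donkey pronoun bound across the clause boundary.
Strong reading: for every (r,p) with read(r,p), accepted(r,p) ∧ cited(r,p).
Restrictor pairs: (R1,P2) ✗  (R2,P4) ✗  (R4,P7) ✗  (R6,P4) ✗  (R6,P6) ✗  (R7,P1) ✗  (R7,P4) ✗
Counterexamples (restrictor pairs failing the scope): 7.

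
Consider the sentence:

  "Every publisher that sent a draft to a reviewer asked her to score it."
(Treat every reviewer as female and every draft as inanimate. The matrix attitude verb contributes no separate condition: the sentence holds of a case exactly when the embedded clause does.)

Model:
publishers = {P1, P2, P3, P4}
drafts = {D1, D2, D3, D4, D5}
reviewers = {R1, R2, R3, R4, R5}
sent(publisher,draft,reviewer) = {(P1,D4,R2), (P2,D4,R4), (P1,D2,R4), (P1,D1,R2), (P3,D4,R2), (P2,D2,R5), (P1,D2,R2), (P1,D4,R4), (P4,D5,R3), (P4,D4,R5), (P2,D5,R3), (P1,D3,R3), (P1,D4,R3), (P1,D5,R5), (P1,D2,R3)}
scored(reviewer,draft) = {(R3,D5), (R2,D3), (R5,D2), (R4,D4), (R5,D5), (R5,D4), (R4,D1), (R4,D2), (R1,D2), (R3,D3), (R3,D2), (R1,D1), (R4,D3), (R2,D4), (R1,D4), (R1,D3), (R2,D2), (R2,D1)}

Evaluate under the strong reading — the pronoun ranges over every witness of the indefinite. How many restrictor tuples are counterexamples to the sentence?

1

"her" takes "a reviewer" as antecedent and "it" takes "a draft"; both are donkey pronouns co-varying with the restrictor.
Strong reading: for every (p,d,r) with sent(p,d,r), scored(r,d).
Restrictor triples: (P1,D1,R2)→scored(R2,D1) ✓  (P1,D2,R2)→scored(R2,D2) ✓  (P1,D2,R3)→scored(R3,D2) ✓  (P1,D2,R4)→scored(R4,D2) ✓  (P1,D3,R3)→scored(R3,D3) ✓  (P1,D4,R2)→scored(R2,D4) ✓  (P1,D4,R3)→scored(R3,D4) ✗  (P1,D4,R4)→scored(R4,D4) ✓  (P1,D5,R5)→scored(R5,D5) ✓  (P2,D2,R5)→scored(R5,D2) ✓  (P2,D4,R4)→scored(R4,D4) ✓  (P2,D5,R3)→scored(R3,D5) ✓  (P3,D4,R2)→scored(R2,D4) ✓  (P4,D4,R5)→scored(R5,D4) ✓  (P4,D5,R3)→scored(R3,D5) ✓
Counterexamples (restrictor triples failing the scope): 1.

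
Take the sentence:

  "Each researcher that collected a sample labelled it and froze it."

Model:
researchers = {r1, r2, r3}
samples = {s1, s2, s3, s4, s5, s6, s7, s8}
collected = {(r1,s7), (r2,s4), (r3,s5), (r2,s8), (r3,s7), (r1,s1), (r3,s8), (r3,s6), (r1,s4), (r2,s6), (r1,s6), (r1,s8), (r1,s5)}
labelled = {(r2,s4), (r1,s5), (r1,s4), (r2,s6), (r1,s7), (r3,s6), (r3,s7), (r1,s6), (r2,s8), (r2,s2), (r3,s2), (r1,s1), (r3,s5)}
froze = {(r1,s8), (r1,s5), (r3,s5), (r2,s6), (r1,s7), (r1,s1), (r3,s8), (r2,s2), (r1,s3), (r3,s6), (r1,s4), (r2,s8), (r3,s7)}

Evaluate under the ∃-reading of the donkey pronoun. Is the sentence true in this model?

"it" takes "a sample" as antecedent — a donkey pronoun bound across the clause boundary.
Weak reading: every researcher r with some collected-sample has at least one collected-sample s such that labelled(r,s) ∧ froze(r,s).
Per researcher: r1:✓  r2:✓  r3:✓
Every researcher in the restrictor has a witness.

True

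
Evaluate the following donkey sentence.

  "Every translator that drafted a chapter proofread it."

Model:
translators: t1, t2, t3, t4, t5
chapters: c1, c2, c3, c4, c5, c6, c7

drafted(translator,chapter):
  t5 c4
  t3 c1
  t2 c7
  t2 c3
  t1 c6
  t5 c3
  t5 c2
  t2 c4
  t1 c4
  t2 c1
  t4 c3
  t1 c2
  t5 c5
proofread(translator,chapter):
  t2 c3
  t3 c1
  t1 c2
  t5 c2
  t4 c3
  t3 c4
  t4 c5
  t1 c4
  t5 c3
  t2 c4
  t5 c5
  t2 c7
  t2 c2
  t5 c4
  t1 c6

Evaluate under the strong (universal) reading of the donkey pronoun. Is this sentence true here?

False

"it" takes "a chapter" as antecedent — a donkey pronoun bound across the clause boundary.
Strong reading: for every (t,c) with drafted(t,c), proofread(t,c).
Restrictor pairs: (t1,c2) ✓  (t1,c4) ✓  (t1,c6) ✓  (t2,c1) ✗  (t2,c3) ✓  (t2,c4) ✓  (t2,c7) ✓  (t3,c1) ✓  (t4,c3) ✓  (t5,c2) ✓  (t5,c3) ✓  (t5,c4) ✓  (t5,c5) ✓
Counterexample: (t2,c1) is in drafted but fails the scope.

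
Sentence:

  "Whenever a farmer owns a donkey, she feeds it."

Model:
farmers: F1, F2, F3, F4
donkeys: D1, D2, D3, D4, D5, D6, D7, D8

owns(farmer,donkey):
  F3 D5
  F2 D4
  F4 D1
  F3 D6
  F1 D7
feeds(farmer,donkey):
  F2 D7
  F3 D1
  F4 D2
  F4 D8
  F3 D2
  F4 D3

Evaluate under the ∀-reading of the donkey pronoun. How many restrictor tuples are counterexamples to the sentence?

"it" takes "a donkey" as antecedent — a donkey pronoun bound across the clause boundary.
Strong reading: for every (f,d) with owns(f,d), feeds(f,d).
Restrictor pairs: (F1,D7) ✗  (F2,D4) ✗  (F3,D5) ✗  (F3,D6) ✗  (F4,D1) ✗
Counterexamples (restrictor pairs failing the scope): 5.

5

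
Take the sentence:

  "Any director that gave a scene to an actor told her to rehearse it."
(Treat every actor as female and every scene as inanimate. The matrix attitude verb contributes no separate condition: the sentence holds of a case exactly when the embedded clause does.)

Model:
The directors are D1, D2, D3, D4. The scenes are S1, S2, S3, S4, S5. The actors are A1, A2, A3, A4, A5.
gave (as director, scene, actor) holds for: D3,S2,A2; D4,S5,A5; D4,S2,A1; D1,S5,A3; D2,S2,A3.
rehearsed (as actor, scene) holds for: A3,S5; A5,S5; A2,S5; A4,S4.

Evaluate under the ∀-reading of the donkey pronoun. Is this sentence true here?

False

"her" takes "an actor" as antecedent and "it" takes "a scene"; both are donkey pronouns co-varying with the restrictor.
Strong reading: for every (d,s,a) with gave(d,s,a), rehearsed(a,s).
Restrictor triples: (D1,S5,A3)→rehearsed(A3,S5) ✓  (D2,S2,A3)→rehearsed(A3,S2) ✗  (D3,S2,A2)→rehearsed(A2,S2) ✗  (D4,S2,A1)→rehearsed(A1,S2) ✗  (D4,S5,A5)→rehearsed(A5,S5) ✓
Counterexample: (D2,S2,A3) — rehearsed(A3,S2) does not hold.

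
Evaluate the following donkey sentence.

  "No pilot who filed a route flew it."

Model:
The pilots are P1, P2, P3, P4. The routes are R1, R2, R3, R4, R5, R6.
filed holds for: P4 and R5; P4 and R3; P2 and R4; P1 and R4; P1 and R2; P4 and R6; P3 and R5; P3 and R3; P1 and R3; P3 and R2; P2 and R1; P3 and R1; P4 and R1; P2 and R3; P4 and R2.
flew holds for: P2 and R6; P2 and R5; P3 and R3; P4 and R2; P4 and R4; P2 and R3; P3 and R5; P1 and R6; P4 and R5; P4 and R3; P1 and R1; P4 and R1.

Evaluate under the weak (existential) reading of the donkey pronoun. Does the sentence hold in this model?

"it" takes "a route" as antecedent — a donkey pronoun bound across the clause boundary.
Truth condition: for no (p,r) with filed(p,r) does flew(p,r) hold.
Restrictor pairs — does the scope hold? (P1,R2):fails  (P1,R3):fails  (P1,R4):fails  (P2,R1):fails  (P2,R3):holds  (P2,R4):fails  (P3,R1):fails  (P3,R2):fails  (P3,R3):holds  (P3,R5):holds  (P4,R1):holds  (P4,R2):holds  (P4,R3):holds  (P4,R5):holds  (P4,R6):fails
Scope holds for 7 pair(s), so the sentence is false.

False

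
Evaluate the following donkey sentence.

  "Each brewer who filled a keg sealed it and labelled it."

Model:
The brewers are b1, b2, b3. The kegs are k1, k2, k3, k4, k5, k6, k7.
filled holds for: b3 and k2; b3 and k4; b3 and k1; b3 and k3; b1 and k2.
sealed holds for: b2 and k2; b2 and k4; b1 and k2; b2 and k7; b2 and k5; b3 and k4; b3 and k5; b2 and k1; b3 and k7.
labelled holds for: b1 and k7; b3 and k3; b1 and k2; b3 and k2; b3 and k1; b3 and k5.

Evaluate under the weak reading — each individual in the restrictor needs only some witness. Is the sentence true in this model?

False

"it" takes "a keg" as antecedent — a donkey pronoun bound across the clause boundary.
Weak reading: every brewer b with some filled-keg has at least one filled-keg k such that sealed(b,k) ∧ labelled(b,k).
Per brewer: b1:✓  b3:✗
b3 has no witness among its filled-kegs.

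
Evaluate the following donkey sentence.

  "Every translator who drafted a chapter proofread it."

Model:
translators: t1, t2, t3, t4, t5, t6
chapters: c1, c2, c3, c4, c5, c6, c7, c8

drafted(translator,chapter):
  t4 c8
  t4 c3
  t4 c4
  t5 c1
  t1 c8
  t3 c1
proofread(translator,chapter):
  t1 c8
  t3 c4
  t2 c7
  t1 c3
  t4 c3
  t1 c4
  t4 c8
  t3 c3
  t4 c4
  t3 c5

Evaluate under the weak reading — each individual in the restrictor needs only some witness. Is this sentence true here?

False

"it" takes "a chapter" as antecedent — a donkey pronoun bound across the clause boundary.
Weak reading: every translator t with some drafted-chapter has at least one drafted-chapter c such that proofread(t,c).
Per translator: t1:✓  t3:✗  t4:✓  t5:✗
t3 has no witness among its drafted-chapters.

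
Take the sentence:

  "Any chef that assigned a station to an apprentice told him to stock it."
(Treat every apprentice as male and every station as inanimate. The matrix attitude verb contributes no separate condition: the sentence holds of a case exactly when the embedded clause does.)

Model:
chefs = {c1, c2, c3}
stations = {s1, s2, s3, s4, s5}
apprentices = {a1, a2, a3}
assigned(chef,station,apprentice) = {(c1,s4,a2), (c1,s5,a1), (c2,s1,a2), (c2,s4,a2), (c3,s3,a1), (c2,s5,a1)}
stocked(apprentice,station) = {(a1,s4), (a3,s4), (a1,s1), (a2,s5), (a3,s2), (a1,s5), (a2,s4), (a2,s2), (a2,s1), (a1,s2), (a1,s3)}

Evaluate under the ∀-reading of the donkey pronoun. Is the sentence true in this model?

"him" takes "an apprentice" as antecedent and "it" takes "a station"; both are donkey pronouns co-varying with the restrictor.
Strong reading: for every (c,s,a) with assigned(c,s,a), stocked(a,s).
Restrictor triples: (c1,s4,a2)→stocked(a2,s4) ✓  (c1,s5,a1)→stocked(a1,s5) ✓  (c2,s1,a2)→stocked(a2,s1) ✓  (c2,s4,a2)→stocked(a2,s4) ✓  (c2,s5,a1)→stocked(a1,s5) ✓  (c3,s3,a1)→stocked(a1,s3) ✓
Every restrictor triple satisfies the scope.

True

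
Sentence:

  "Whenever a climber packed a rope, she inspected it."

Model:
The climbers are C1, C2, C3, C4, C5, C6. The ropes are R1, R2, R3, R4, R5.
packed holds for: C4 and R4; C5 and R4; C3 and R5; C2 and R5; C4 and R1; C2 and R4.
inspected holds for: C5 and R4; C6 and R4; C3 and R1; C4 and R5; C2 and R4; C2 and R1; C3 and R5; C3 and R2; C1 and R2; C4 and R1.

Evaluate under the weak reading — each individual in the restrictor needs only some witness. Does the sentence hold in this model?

"it" takes "a rope" as antecedent — a donkey pronoun bound across the clause boundary.
Weak reading: every climber c with some packed-rope has at least one packed-rope r such that inspected(c,r).
Per climber: C2:✓  C3:✓  C4:✓  C5:✓
Every climber in the restrictor has a witness.

True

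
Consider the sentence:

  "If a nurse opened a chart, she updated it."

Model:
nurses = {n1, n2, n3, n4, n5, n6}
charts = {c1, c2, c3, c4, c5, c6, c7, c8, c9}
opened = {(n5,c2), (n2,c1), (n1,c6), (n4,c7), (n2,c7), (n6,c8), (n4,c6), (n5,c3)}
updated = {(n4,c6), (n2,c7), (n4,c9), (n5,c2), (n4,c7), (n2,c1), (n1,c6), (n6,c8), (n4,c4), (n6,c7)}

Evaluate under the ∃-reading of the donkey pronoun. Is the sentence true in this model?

True

"it" takes "a chart" as antecedent — a donkey pronoun bound across the clause boundary.
Weak reading: every nurse n with some opened-chart has at least one opened-chart c such that updated(n,c).
Per nurse: n1:✓  n2:✓  n4:✓  n5:✓  n6:✓
Every nurse in the restrictor has a witness.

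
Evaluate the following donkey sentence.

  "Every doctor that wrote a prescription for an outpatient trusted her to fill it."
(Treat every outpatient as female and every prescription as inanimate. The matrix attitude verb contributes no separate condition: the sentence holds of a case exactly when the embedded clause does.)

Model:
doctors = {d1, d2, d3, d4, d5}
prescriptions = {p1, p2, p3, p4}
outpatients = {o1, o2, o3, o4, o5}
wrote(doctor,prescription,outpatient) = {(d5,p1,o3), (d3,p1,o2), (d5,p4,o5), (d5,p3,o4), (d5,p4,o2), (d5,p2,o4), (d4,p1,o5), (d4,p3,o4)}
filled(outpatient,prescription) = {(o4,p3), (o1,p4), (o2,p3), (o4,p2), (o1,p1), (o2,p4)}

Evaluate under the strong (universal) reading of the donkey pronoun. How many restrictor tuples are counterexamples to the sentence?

"her" takes "an outpatient" as antecedent and "it" takes "a prescription"; both are donkey pronouns co-varying with the restrictor.
Strong reading: for every (d,p,o) with wrote(d,p,o), filled(o,p).
Restrictor triples: (d3,p1,o2)→filled(o2,p1) ✗  (d4,p1,o5)→filled(o5,p1) ✗  (d4,p3,o4)→filled(o4,p3) ✓  (d5,p1,o3)→filled(o3,p1) ✗  (d5,p2,o4)→filled(o4,p2) ✓  (d5,p3,o4)→filled(o4,p3) ✓  (d5,p4,o2)→filled(o2,p4) ✓  (d5,p4,o5)→filled(o5,p4) ✗
Counterexamples (restrictor triples failing the scope): 4.

4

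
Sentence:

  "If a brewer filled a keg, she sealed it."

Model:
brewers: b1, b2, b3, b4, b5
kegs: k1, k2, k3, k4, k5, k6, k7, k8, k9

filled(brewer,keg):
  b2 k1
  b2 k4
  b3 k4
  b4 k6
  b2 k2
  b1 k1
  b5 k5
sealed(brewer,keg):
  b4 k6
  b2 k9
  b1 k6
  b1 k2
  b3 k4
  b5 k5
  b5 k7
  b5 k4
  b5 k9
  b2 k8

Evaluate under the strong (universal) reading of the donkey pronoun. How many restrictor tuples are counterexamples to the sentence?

4

"it" takes "a keg" as antecedent — a donkey pronoun bound across the clause boundary.
Strong reading: for every (b,k) with filled(b,k), sealed(b,k).
Restrictor pairs: (b1,k1) ✗  (b2,k1) ✗  (b2,k2) ✗  (b2,k4) ✗  (b3,k4) ✓  (b4,k6) ✓  (b5,k5) ✓
Counterexamples (restrictor pairs failing the scope): 4.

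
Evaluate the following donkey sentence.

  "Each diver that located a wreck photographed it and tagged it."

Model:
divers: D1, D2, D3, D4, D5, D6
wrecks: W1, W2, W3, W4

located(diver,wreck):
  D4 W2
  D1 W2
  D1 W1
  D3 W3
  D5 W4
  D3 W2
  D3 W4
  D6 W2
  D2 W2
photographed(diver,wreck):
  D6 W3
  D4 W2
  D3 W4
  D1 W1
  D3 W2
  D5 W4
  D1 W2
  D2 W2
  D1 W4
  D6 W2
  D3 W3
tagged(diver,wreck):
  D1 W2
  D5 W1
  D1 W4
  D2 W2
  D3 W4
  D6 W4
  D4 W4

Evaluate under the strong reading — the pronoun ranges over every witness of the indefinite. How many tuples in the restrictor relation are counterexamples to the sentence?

6

"it" takes "a wreck" as antecedent — a donkey pronoun bound across the clause boundary.
Strong reading: for every (d,w) with located(d,w), photographed(d,w) ∧ tagged(d,w).
Restrictor pairs: (D1,W1) ✗  (D1,W2) ✓  (D2,W2) ✓  (D3,W2) ✗  (D3,W3) ✗  (D3,W4) ✓  (D4,W2) ✗  (D5,W4) ✗  (D6,W2) ✗
Counterexamples (restrictor pairs failing the scope): 6.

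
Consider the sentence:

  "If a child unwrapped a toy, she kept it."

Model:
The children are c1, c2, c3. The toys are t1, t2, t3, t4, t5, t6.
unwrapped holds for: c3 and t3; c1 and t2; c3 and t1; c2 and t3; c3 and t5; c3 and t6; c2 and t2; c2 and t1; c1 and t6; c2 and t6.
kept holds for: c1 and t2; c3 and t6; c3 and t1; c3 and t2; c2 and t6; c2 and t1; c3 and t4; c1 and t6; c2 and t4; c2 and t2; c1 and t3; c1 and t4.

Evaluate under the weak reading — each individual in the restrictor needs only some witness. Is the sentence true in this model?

"it" takes "a toy" as antecedent — a donkey pronoun bound across the clause boundary.
Weak reading: every child c with some unwrapped-toy has at least one unwrapped-toy t such that kept(c,t).
Per child: c1:✓  c2:✓  c3:✓
Every child in the restrictor has a witness.

True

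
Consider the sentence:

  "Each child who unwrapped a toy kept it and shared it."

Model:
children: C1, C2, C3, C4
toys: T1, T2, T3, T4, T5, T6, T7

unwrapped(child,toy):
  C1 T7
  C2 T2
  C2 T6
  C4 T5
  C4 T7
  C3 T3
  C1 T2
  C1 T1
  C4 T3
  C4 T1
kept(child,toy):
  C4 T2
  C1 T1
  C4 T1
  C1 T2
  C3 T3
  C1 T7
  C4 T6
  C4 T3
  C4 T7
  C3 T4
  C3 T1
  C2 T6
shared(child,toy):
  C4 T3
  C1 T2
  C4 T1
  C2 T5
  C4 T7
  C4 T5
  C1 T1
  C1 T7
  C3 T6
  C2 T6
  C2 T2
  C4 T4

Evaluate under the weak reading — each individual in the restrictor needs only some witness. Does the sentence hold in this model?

"it" takes "a toy" as antecedent — a donkey pronoun bound across the clause boundary.
Weak reading: every child c with some unwrapped-toy has at least one unwrapped-toy t such that kept(c,t) ∧ shared(c,t).
Per child: C1:✓  C2:✓  C3:✗  C4:✓
C3 has no witness among its unwrapped-toys.

False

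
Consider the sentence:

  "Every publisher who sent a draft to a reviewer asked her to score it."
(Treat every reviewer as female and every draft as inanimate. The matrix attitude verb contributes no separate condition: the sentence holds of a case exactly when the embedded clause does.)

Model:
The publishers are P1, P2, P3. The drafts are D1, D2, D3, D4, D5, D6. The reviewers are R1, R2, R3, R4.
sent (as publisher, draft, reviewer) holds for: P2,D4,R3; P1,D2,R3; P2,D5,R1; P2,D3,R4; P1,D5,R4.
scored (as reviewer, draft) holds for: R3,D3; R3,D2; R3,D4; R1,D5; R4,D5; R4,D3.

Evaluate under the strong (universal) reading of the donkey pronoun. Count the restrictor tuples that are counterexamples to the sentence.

"her" takes "a reviewer" as antecedent and "it" takes "a draft"; both are donkey pronouns co-varying with the restrictor.
Strong reading: for every (p,d,r) with sent(p,d,r), scored(r,d).
Restrictor triples: (P1,D2,R3)→scored(R3,D2) ✓  (P1,D5,R4)→scored(R4,D5) ✓  (P2,D3,R4)→scored(R4,D3) ✓  (P2,D4,R3)→scored(R3,D4) ✓  (P2,D5,R1)→scored(R1,D5) ✓
Counterexamples (restrictor triples failing the scope): 0.

0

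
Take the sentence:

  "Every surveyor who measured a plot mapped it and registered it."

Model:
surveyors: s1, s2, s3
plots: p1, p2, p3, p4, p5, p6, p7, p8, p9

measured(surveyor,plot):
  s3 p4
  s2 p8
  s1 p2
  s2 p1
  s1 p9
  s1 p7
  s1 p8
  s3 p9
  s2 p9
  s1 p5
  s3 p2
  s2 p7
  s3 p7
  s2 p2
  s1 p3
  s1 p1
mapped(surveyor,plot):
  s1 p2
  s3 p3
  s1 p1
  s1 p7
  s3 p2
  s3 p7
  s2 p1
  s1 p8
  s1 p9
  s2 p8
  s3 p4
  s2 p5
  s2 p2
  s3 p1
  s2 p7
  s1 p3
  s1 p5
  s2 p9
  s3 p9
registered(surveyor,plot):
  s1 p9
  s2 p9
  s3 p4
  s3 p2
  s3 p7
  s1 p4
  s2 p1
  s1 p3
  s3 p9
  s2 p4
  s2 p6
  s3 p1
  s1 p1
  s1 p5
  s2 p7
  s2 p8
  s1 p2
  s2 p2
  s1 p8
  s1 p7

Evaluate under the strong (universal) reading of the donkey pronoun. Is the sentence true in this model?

"it" takes "a plot" as antecedent — a donkey pronoun bound across the clause boundary.
Strong reading: for every (s,p) with measured(s,p), mapped(s,p) ∧ registered(s,p).
Restrictor pairs: (s1,p1) ✓  (s1,p2) ✓  (s1,p3) ✓  (s1,p5) ✓  (s1,p7) ✓  (s1,p8) ✓  (s1,p9) ✓  (s2,p1) ✓  (s2,p2) ✓  (s2,p7) ✓  (s2,p8) ✓  (s2,p9) ✓  (s3,p2) ✓  (s3,p4) ✓  (s3,p7) ✓  (s3,p9) ✓
Every restrictor pair satisfies the scope.

True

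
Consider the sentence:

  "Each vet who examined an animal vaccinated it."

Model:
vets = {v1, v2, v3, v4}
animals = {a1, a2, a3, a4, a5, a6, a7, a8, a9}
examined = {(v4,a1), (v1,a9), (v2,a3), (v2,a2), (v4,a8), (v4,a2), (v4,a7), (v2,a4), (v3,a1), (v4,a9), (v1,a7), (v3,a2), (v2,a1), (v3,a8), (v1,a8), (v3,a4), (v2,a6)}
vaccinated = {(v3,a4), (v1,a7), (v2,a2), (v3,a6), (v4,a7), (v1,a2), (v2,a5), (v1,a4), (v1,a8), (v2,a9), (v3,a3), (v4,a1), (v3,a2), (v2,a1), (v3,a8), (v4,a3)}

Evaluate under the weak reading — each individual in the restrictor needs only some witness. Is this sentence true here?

"it" takes "an animal" as antecedent — a donkey pronoun bound across the clause boundary.
Weak reading: every vet v with some examined-animal has at least one examined-animal a such that vaccinated(v,a).
Per vet: v1:✓  v2:✓  v3:✓  v4:✓
Every vet in the restrictor has a witness.

True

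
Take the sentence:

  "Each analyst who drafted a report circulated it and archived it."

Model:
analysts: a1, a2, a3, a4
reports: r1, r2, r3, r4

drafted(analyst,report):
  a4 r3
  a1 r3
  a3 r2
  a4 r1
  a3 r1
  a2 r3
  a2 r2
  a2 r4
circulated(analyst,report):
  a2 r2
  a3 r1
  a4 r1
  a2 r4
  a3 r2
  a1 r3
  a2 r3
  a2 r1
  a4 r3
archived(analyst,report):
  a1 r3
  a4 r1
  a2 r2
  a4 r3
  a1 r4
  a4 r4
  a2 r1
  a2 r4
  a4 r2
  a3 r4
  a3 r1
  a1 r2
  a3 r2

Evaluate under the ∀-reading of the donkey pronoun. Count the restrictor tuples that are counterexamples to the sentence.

"it" takes "a report" as antecedent — a donkey pronoun bound across the clause boundary.
Strong reading: for every (a,r) with drafted(a,r), circulated(a,r) ∧ archived(a,r).
Restrictor pairs: (a1,r3) ✓  (a2,r2) ✓  (a2,r3) ✗  (a2,r4) ✓  (a3,r1) ✓  (a3,r2) ✓  (a4,r1) ✓  (a4,r3) ✓
Counterexamples (restrictor pairs failing the scope): 1.

1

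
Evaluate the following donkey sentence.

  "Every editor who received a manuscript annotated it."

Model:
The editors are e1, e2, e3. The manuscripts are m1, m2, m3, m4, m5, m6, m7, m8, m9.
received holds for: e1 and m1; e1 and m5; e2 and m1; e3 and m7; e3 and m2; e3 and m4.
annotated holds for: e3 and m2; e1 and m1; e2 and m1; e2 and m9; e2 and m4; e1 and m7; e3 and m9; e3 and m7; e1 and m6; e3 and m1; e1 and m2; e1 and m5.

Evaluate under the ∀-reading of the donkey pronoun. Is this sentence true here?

"it" takes "a manuscript" as antecedent — a donkey pronoun bound across the clause boundary.
Strong reading: for every (e,m) with received(e,m), annotated(e,m).
Restrictor pairs: (e1,m1) ✓  (e1,m5) ✓  (e2,m1) ✓  (e3,m2) ✓  (e3,m4) ✗  (e3,m7) ✓
Counterexample: (e3,m4) is in received but fails the scope.

False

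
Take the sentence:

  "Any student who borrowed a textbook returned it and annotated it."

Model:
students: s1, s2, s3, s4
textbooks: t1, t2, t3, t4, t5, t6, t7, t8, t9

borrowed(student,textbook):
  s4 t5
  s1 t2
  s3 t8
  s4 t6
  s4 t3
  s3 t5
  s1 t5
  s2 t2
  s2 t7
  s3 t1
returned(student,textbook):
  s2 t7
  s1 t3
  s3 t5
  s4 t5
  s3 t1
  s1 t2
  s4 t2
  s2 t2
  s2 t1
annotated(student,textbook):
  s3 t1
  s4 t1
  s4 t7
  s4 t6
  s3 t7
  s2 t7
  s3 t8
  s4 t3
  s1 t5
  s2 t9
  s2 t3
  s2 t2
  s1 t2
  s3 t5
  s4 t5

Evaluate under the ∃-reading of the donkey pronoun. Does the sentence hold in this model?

True

"it" takes "a textbook" as antecedent — a donkey pronoun bound across the clause boundary.
Weak reading: every student s with some borrowed-textbook has at least one borrowed-textbook t such that returned(s,t) ∧ annotated(s,t).
Per student: s1:✓  s2:✓  s3:✓  s4:✓
Every student in the restrictor has a witness.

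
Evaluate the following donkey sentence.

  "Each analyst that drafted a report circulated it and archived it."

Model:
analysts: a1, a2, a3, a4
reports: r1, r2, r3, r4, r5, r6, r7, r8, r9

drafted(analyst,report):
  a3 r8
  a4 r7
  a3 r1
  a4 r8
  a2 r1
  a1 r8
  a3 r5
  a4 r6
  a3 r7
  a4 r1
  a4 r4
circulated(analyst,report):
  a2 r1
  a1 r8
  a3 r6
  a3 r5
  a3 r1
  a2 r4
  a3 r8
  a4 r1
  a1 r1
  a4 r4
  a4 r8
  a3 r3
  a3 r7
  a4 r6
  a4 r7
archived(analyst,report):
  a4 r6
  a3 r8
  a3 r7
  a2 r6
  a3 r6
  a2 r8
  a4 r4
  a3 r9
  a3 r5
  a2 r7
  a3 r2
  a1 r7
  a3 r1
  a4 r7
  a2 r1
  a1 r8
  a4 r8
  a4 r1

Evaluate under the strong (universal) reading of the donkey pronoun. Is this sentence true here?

True

"it" takes "a report" as antecedent — a donkey pronoun bound across the clause boundary.
Strong reading: for every (a,r) with drafted(a,r), circulated(a,r) ∧ archived(a,r).
Restrictor pairs: (a1,r8) ✓  (a2,r1) ✓  (a3,r1) ✓  (a3,r5) ✓  (a3,r7) ✓  (a3,r8) ✓  (a4,r1) ✓  (a4,r4) ✓  (a4,r6) ✓  (a4,r7) ✓  (a4,r8) ✓
Every restrictor pair satisfies the scope.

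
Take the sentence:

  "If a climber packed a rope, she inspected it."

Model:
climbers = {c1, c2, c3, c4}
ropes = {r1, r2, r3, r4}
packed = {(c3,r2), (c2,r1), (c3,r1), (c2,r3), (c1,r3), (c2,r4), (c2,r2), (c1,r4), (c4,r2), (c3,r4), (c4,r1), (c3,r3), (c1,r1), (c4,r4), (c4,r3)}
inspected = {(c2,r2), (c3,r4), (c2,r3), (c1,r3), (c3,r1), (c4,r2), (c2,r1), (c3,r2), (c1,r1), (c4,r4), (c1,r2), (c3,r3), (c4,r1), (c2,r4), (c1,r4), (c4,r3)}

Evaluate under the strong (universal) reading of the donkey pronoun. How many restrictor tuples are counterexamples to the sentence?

0

"it" takes "a rope" as antecedent — a donkey pronoun bound across the clause boundary.
Strong reading: for every (c,r) with packed(c,r), inspected(c,r).
Restrictor pairs: (c1,r1) ✓  (c1,r3) ✓  (c1,r4) ✓  (c2,r1) ✓  (c2,r2) ✓  (c2,r3) ✓  (c2,r4) ✓  (c3,r1) ✓  (c3,r2) ✓  (c3,r3) ✓  (c3,r4) ✓  (c4,r1) ✓  (c4,r2) ✓  (c4,r3) ✓  (c4,r4) ✓
Counterexamples (restrictor pairs failing the scope): 0.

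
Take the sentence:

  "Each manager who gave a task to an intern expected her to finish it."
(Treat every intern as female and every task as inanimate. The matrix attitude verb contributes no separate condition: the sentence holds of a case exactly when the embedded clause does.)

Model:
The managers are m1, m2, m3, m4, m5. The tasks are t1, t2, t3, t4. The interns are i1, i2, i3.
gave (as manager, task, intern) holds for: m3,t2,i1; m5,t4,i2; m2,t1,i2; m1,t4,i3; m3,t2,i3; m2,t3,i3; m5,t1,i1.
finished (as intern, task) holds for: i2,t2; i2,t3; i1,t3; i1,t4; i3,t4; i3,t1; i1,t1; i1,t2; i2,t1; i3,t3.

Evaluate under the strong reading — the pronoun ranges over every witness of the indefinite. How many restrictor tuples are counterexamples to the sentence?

2

"her" takes "an intern" as antecedent and "it" takes "a task"; both are donkey pronouns co-varying with the restrictor.
Strong reading: for every (m,t,i) with gave(m,t,i), finished(i,t).
Restrictor triples: (m1,t4,i3)→finished(i3,t4) ✓  (m2,t1,i2)→finished(i2,t1) ✓  (m2,t3,i3)→finished(i3,t3) ✓  (m3,t2,i1)→finished(i1,t2) ✓  (m3,t2,i3)→finished(i3,t2) ✗  (m5,t1,i1)→finished(i1,t1) ✓  (m5,t4,i2)→finished(i2,t4) ✗
Counterexamples (restrictor triples failing the scope): 2.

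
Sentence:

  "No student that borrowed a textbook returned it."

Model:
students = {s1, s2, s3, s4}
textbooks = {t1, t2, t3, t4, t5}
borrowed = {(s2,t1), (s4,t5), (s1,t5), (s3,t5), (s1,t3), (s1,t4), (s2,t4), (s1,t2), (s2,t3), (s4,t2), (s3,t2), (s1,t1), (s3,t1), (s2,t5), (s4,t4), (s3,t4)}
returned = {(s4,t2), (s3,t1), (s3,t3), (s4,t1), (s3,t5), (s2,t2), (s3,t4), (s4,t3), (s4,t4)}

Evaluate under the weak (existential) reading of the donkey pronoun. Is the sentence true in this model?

False

"it" takes "a textbook" as antecedent — a donkey pronoun bound across the clause boundary.
Truth condition: for no (s,t) with borrowed(s,t) does returned(s,t) hold.
Restrictor pairs — does the scope hold? (s1,t1):fails  (s1,t2):fails  (s1,t3):fails  (s1,t4):fails  (s1,t5):fails  (s2,t1):fails  (s2,t3):fails  (s2,t4):fails  (s2,t5):fails  (s3,t1):holds  (s3,t2):fails  (s3,t4):holds  (s3,t5):holds  (s4,t2):holds  (s4,t4):holds  (s4,t5):fails
Scope holds for 5 pair(s), so the sentence is false.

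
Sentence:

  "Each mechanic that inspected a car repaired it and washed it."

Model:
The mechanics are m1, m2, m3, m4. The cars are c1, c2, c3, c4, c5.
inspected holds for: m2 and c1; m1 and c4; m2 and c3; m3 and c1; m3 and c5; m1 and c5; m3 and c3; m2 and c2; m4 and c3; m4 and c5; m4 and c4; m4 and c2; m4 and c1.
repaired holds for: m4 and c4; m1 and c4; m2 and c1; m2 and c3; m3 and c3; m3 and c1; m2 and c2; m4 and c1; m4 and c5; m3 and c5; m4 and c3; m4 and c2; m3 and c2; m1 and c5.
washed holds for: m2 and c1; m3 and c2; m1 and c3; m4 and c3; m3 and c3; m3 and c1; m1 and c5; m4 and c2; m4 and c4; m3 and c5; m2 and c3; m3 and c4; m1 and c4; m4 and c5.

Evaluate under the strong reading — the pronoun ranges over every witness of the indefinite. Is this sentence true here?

False

"it" takes "a car" as antecedent — a donkey pronoun bound across the clause boundary.
Strong reading: for every (m,c) with inspected(m,c), repaired(m,c) ∧ washed(m,c).
Restrictor pairs: (m1,c4) ✓  (m1,c5) ✓  (m2,c1) ✓  (m2,c2) ✗  (m2,c3) ✓  (m3,c1) ✓  (m3,c3) ✓  (m3,c5) ✓  (m4,c1) ✗  (m4,c2) ✓  (m4,c3) ✓  (m4,c4) ✓  (m4,c5) ✓
Counterexample: (m2,c2) is in inspected but fails the scope.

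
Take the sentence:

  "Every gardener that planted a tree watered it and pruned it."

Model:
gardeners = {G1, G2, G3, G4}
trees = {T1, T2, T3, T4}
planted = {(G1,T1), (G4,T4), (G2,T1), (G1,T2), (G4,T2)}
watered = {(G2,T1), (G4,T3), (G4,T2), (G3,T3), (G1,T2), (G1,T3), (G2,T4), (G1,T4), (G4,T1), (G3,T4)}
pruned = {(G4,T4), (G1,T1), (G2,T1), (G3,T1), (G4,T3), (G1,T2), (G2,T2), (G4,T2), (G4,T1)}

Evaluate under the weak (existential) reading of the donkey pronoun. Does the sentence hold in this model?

True

"it" takes "a tree" as antecedent — a donkey pronoun bound across the clause boundary.
Weak reading: every gardener g with some planted-tree has at least one planted-tree t such that watered(g,t) ∧ pruned(g,t).
Per gardener: G1:✓  G2:✓  G4:✓
Every gardener in the restrictor has a witness.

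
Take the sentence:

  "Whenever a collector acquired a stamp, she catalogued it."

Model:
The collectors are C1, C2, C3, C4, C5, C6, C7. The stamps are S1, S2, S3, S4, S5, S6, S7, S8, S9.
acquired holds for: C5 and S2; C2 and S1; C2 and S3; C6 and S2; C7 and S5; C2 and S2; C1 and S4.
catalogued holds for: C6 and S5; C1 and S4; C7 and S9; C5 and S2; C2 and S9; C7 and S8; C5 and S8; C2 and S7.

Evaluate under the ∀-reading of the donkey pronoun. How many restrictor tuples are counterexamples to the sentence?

"it" takes "a stamp" as antecedent — a donkey pronoun bound across the clause boundary.
Strong reading: for every (c,s) with acquired(c,s), catalogued(c,s).
Restrictor pairs: (C1,S4) ✓  (C2,S1) ✗  (C2,S2) ✗  (C2,S3) ✗  (C5,S2) ✓  (C6,S2) ✗  (C7,S5) ✗
Counterexamples (restrictor pairs failing the scope): 5.

5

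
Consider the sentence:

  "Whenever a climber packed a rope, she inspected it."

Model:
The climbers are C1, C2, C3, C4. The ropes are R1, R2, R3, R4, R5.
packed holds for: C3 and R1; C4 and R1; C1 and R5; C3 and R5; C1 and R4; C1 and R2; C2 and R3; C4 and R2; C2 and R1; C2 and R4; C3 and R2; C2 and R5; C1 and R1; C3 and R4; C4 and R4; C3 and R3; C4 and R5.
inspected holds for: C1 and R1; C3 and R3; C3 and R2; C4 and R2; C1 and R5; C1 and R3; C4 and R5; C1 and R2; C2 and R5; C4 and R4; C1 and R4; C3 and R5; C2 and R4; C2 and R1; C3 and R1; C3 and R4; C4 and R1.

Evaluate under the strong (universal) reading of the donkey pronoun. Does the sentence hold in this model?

"it" takes "a rope" as antecedent — a donkey pronoun bound across the clause boundary.
Strong reading: for every (c,r) with packed(c,r), inspected(c,r).
Restrictor pairs: (C1,R1) ✓  (C1,R2) ✓  (C1,R4) ✓  (C1,R5) ✓  (C2,R1) ✓  (C2,R3) ✗  (C2,R4) ✓  (C2,R5) ✓  (C3,R1) ✓  (C3,R2) ✓  (C3,R3) ✓  (C3,R4) ✓  (C3,R5) ✓  (C4,R1) ✓  (C4,R2) ✓  (C4,R4) ✓  (C4,R5) ✓
Counterexample: (C2,R3) is in packed but fails the scope.

False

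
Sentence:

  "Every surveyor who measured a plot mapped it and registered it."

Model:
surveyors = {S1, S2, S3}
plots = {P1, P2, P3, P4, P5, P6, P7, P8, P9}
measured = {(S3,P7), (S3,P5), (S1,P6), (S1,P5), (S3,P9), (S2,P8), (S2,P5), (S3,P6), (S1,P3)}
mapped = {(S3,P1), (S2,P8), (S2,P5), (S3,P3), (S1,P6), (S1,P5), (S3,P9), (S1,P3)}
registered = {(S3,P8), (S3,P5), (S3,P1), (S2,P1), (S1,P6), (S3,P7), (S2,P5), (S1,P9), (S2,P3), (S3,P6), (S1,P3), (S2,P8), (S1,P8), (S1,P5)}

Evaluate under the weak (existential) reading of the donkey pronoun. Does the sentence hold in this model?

"it" takes "a plot" as antecedent — a donkey pronoun bound across the clause boundary.
Weak reading: every surveyor s with some measured-plot has at least one measured-plot p such that mapped(s,p) ∧ registered(s,p).
Per surveyor: S1:✓  S2:✓  S3:✗
S3 has no witness among its measured-plots.

False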